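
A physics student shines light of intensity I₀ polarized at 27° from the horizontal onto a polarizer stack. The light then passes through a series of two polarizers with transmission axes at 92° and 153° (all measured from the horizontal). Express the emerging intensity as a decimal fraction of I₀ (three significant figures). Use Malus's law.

By Malus's law, I₁ = I₀ cos²(92° − 27°) = I₀ cos²(65°) = 0.1786 I₀.
I₂ = I₁ cos²(153° − 92°) = 0.1786 I₀ · cos²(61°) = 0.04198 I₀.
Transmitted fraction = 0.04198.

≈ 0.0420 I₀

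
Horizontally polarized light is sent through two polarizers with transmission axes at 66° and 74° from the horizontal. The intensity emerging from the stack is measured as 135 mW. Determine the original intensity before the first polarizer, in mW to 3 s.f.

I₀ ≈ 832 mW

I₁ = I₀ cos²(66° − 0°) = I₀ cos²(66°) = 0.1654 I₀.
I₂ = I₁ cos²(74° − 66°) = 0.1654 I₀ · cos²(8°) = 0.1622 I₀.
So 135 mW = 0.1622 I₀, giving I₀ = 135/0.1622 = 832.2 mW.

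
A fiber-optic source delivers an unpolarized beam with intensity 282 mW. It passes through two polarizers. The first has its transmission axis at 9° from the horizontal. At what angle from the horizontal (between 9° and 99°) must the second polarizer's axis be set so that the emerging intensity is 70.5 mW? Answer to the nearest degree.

Unpolarized light through the first polarizer → I₁ = ½ I₀, now polarized at 9°.
Target fraction: 70.5 / 282 mW = 0.25 of I₀.
Need I₂/I₀ = 0.25, so cos²(θ − 9°) = 0.25 / 0.5 = 0.5.
θ − 9° = arccos(√0.5) = 45.0°, giving θ ≈ 9 + 45.0 = 54.0°.

θ ≈ 54°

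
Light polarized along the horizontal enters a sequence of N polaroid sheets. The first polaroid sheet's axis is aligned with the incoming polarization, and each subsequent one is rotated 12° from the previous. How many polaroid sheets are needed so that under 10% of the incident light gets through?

First polarizer is aligned with the polarization: full transmission.
Each further stage multiplies by cos²(12°) = 0.9568.
After N polarizers: T = 0.9568^(N−1). Require T < 0.10 ⇒ N−1 > ln(0.10)/ln(0.9568) = 52.11, so N−1 ≥ 53 and N = 54.
Check: N=54 gives T = 0.09613 < 0.10; N=53 gives T = 0.1005.

N = 54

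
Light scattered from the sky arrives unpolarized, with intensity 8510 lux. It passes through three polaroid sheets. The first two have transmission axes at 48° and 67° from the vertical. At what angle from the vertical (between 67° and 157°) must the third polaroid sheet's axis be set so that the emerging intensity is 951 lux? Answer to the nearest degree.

θ ≈ 127°

Unpolarized light through the first polarizer → I₁ = ½ I₀, now polarized at 48°.
I₂ = I₁ cos²(67° − 48°) = 0.5 I₀ · cos²(19°) = 0.447 I₀.
Target fraction: 951 / 8510 lux = 0.1118 of I₀.
Need I₃/I₀ = 0.1118, so cos²(θ − 67°) = 0.1118 / 0.447 = 0.25.
θ − 67° = arccos(√0.25) = 60.0°, giving θ ≈ 67 + 60.0 = 127.0°.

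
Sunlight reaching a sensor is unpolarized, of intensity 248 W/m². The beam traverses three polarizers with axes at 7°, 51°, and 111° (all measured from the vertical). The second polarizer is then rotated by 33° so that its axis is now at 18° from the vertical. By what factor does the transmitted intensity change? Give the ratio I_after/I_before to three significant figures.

I_new/I_old ≈ 0.0204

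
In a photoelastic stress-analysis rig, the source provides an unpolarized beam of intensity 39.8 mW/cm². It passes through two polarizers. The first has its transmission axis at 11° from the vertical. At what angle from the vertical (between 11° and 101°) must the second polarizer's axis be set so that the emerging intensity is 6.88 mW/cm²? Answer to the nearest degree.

Unpolarized light through the first polarizer → I₁ = ½ I₀, now polarized at 11°.
Target fraction: 6.88 / 39.8 mW/cm² = 0.1729 of I₀.
Need I₂/I₀ = 0.1729, so cos²(θ − 11°) = 0.1729 / 0.5 = 0.3457.
θ − 11° = arccos(√0.3457) = 54.0°, giving θ ≈ 11 + 54.0 = 65.0°.

θ ≈ 65°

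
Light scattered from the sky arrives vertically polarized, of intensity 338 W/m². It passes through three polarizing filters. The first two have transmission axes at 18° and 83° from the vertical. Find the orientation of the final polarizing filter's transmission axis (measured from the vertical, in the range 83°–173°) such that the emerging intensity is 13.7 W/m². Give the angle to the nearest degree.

θ ≈ 143°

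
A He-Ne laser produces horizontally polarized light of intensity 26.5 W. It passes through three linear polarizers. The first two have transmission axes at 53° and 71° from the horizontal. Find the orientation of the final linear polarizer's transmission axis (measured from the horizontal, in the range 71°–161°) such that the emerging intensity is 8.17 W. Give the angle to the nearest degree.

θ ≈ 85°

By Malus's law, I₁ = I₀ cos²(53° − 0°) = I₀ cos²(53°) = 0.3622 I₀.
I₂ = I₁ cos²(71° − 53°) = 0.3622 I₀ · cos²(18°) = 0.3276 I₀.
Target fraction: 8.17 / 26.5 W = 0.3083 of I₀.
Need I₃/I₀ = 0.3083, so cos²(θ − 71°) = 0.3083 / 0.3276 = 0.9411.
θ − 71° = arccos(√0.9411) = 14.0°, giving θ ≈ 71 + 14.0 = 85.0°.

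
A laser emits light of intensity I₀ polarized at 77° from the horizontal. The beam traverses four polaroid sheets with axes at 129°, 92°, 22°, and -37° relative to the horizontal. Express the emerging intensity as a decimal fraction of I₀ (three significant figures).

≈ 0.00750 I₀

I₁ = I₀ cos²(129° − 77°) = I₀ cos²(52°) = 0.379 I₀.
I₂ = I₁ cos²(92° − 129°) = 0.379 I₀ · cos²(37°) = 0.2418 I₀.
I₃ = I₂ cos²(22° − 92°) = 0.2418 I₀ · cos²(70°) = 0.02828 I₀.
I₄ = I₃ cos²(-37° − 22°) = 0.02828 I₀ · cos²(59°) = 0.007502 I₀.
Transmitted fraction = 0.007502.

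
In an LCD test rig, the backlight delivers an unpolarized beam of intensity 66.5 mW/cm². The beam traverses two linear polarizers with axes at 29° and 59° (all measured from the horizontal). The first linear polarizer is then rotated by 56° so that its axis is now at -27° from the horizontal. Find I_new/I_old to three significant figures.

I_new/I_old ≈ 0.00649

Before rotation:
Unpolarized light through the first polarizer → I₁ = ½ I₀, now polarized at 29°.
I₂ = I₁ cos²(59° − 29°) = 0.5 I₀ · cos²(30°) = 0.375 I₀.
After rotation:
Unpolarized light through the first polarizer → I₁ = ½ I₀, now polarized at -27°.
I₂ = I₁ cos²(59° + 27°) = 0.5 I₀ · cos²(86°) = 0.002433 I₀.
Ratio = 0.002433 / 0.375 = 0.006488.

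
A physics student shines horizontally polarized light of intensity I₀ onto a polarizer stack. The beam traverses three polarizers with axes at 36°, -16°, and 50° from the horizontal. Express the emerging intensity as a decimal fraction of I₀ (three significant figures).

≈ 0.0410 I₀

By Malus's law, I₁ = I₀ cos²(36° − 0°) = I₀ cos²(36°) = 0.6545 I₀.
I₂ = I₁ cos²(-16° − 36°) = 0.6545 I₀ · cos²(52°) = 0.2481 I₀.
I₃ = I₂ cos²(50° + 16°) = 0.2481 I₀ · cos²(66°) = 0.04104 I₀.
Transmitted fraction = 0.04104.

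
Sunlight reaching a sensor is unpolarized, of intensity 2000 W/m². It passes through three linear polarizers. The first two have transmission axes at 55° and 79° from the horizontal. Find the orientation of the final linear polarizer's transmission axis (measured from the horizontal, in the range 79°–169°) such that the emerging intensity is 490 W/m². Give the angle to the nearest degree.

Unpolarized light through the first polarizer → I₁ = ½ I₀, now polarized at 55°.
I₂ = I₁ cos²(79° − 55°) = 0.5 I₀ · cos²(24°) = 0.4173 I₀.
Target fraction: 490 / 2000 W/m² = 0.245 of I₀.
Need I₃/I₀ = 0.245, so cos²(θ − 79°) = 0.245 / 0.4173 = 0.5871.
θ − 79° = arccos(√0.5871) = 40.0°, giving θ ≈ 79 + 40.0 = 119.0°.

θ ≈ 119°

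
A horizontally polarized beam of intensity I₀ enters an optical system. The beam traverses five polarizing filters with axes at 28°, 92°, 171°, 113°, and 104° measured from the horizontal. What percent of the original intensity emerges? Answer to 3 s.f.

I₁ = I₀ cos²(28° − 0°) = I₀ cos²(28°) = 0.7796 I₀.
I₂ = I₁ cos²(92° − 28°) = 0.7796 I₀ · cos²(64°) = 0.1498 I₀.
I₃ = I₂ cos²(171° − 92°) = 0.1498 I₀ · cos²(79°) = 0.005454 I₀.
I₄ = I₃ cos²(113° − 171°) = 0.005454 I₀ · cos²(58°) = 0.001532 I₀.
I₅ = I₄ cos²(104° − 113°) = 0.001532 I₀ · cos²(9°) = 0.001494 I₀.
That is 0.1494% of the incident intensity.

≈ 0.149%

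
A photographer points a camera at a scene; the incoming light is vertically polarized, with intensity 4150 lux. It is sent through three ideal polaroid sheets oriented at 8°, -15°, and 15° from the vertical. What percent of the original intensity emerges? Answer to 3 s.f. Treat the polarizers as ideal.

≈ 62.3%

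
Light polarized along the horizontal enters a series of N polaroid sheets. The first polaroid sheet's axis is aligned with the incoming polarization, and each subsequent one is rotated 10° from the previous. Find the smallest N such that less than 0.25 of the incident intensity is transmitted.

First polarizer is aligned with the polarization: full transmission.
Each further stage multiplies by cos²(10°) = 0.9698.
After N polarizers: T = 0.9698^(N−1). Require T < 0.25 ⇒ N−1 > ln(0.25)/ln(0.9698) = 45.28, so N−1 ≥ 46 and N = 47.
Check: N=47 gives T = 0.2445 < 0.25; N=46 gives T = 0.2521.

N = 47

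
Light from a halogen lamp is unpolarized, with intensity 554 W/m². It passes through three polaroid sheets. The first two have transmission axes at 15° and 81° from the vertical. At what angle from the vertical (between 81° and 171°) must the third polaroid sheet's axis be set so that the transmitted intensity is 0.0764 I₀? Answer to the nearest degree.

Unpolarized light through the first polarizer → I₁ = ½ I₀, now polarized at 15°.
I₂ = I₁ cos²(81° − 15°) = 0.5 I₀ · cos²(66°) = 0.08272 I₀.
Need I₃/I₀ = 0.0764, so cos²(θ − 81°) = 0.0764 / 0.08272 = 0.9236.
θ − 81° = arccos(√0.9236) = 16.0°, giving θ ≈ 81 + 16.0 = 97.0°.

θ ≈ 97°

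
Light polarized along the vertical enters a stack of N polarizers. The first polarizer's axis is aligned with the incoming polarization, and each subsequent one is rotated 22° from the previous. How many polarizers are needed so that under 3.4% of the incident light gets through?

First polarizer is aligned with the polarization: full transmission.
Each further stage multiplies by cos²(22°) = 0.8597.
After N polarizers: T = 0.8597^(N−1). Require T < 0.034 ⇒ N−1 > ln(0.034)/ln(0.8597) = 22.36, so N−1 ≥ 23 and N = 24.
Check: N=24 gives T = 0.03088 < 0.034; N=23 gives T = 0.03592.

N = 24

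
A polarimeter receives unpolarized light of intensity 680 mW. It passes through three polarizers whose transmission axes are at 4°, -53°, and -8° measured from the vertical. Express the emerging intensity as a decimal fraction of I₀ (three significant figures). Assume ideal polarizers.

Unpolarized light through the first polarizer → I₁ = 680 mW/2 = 340 mW, polarized at 4°.
I₂ = I₁ · cos²(57°) = 340 · 0.2966 = 100.9 mW.
I₃ = I₂ · cos²(45°) = 100.9 · 0.5 = 50.43 mW.
Transmitted fraction = 0.07416.

I/I₀ ≈ 0.0742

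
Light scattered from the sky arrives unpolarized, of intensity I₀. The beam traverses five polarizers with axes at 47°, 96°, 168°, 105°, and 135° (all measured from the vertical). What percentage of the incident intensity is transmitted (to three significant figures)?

≈ 0.318%

Unpolarized light through the first polarizer → I₁ = ½ I₀, now polarized at 47°.
I₂ = I₁ cos²(96° − 47°) = 0.5 I₀ · cos²(49°) = 0.2152 I₀.
I₃ = I₂ cos²(168° − 96°) = 0.2152 I₀ · cos²(72°) = 0.02055 I₀.
I₄ = I₃ cos²(105° − 168°) = 0.02055 I₀ · cos²(63°) = 0.004236 I₀.
I₅ = I₄ cos²(135° − 105°) = 0.004236 I₀ · cos²(30°) = 0.003177 I₀.
That is 0.3177% of the incident intensity.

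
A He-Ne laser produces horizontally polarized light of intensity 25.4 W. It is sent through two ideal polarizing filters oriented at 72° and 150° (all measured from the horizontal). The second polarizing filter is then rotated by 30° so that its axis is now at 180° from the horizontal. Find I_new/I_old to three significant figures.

I_new/I_old ≈ 2.21

Before rotation:
By Malus's law, I₁ = I₀ cos²(72° − 0°) = I₀ cos²(72°) = 0.09549 I₀.
I₂ = I₁ cos²(150° − 72°) = 0.09549 I₀ · cos²(78°) = 0.004128 I₀.
After rotation:
I₁ = I₀ cos²(72° − 0°) = I₀ cos²(72°) = 0.09549 I₀.
Angle between axes 1 and 2: 72°. I₂ = 0.09549 I₀ · cos²(72°) = 0.009119 I₀.
Ratio = 0.009119 / 0.004128 = 2.209.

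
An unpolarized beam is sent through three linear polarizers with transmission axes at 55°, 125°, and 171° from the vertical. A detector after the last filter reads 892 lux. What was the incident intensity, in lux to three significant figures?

Unpolarized light through the first polarizer → I₁ = ½ I₀, now polarized at 55°.
I₂ = I₁ cos²(125° − 55°) = 0.5 I₀ · cos²(70°) = 0.05849 I₀.
I₃ = I₂ cos²(171° − 125°) = 0.05849 I₀ · cos²(46°) = 0.02822 I₀.
So 892 lux = 0.02822 I₀, giving I₀ = 892/0.02822 = 3.16e+04 lux.

I₀ ≈ 3.16e4 lux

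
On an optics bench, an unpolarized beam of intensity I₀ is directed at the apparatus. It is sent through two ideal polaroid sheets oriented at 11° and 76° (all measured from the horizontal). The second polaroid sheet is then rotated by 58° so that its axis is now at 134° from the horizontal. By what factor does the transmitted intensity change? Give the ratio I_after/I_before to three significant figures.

I_new/I_old ≈ 1.66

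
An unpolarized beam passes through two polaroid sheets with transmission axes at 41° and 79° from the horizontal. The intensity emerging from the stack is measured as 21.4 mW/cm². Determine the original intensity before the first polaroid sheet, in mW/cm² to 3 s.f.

Unpolarized light through the first polarizer → I₁ = ½ I₀, now polarized at 41°.
I₂ = I₁ cos²(79° − 41°) = 0.5 I₀ · cos²(38°) = 0.3105 I₀.
So 21.4 mW/cm² = 0.3105 I₀, giving I₀ = 21.4/0.3105 = 68.93 mW/cm².

I₀ ≈ 68.9 mW/cm²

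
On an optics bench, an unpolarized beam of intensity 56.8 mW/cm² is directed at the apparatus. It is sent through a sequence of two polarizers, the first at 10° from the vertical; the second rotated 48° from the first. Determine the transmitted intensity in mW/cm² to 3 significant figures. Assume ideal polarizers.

Unpolarized light through the first polarizer → I₁ = 56.8 mW/cm²/2 = 28.4 mW/cm², polarized at 10°.
I₂ = I₁ · cos²(48°) = 28.4 · 0.4477 = 12.72 mW/cm².

I ≈ 12.7 mW/cm²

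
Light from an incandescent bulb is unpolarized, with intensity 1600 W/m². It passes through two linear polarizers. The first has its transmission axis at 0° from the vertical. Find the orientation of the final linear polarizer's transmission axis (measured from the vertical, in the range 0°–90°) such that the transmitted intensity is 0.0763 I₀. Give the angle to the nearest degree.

θ ≈ 67°

Unpolarized light through the first polarizer → I₁ = ½ I₀, now polarized at 0°.
Need I₂/I₀ = 0.0763, so cos²(θ − 0°) = 0.0763 / 0.5 = 0.1526.
θ − 0° = arccos(√0.1526) = 67.0°, giving θ ≈ 0 + 67.0 = 67.0°.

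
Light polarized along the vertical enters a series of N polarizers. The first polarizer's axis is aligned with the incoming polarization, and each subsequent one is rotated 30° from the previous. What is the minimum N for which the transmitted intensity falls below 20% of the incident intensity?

First polarizer is aligned with the polarization: full transmission.
Each further stage multiplies by cos²(30°) = 0.75.
After N polarizers: T = 0.75^(N−1). Require T < 0.20 ⇒ N−1 > ln(0.20)/ln(0.75) = 5.59, so N−1 ≥ 6 and N = 7.
Check: N=7 gives T = 0.178 < 0.20; N=6 gives T = 0.2373.

N = 7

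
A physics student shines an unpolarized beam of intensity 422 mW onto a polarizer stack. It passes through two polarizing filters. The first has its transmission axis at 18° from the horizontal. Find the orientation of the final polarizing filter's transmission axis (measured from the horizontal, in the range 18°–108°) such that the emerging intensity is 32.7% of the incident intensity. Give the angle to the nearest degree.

θ ≈ 54°

Unpolarized light through the first polarizer → I₁ = ½ I₀, now polarized at 18°.
Need I₂/I₀ = 0.327, so cos²(θ − 18°) = 0.327 / 0.5 = 0.654.
θ − 18° = arccos(√0.654) = 36.0°, giving θ ≈ 18 + 36.0 = 54.0°.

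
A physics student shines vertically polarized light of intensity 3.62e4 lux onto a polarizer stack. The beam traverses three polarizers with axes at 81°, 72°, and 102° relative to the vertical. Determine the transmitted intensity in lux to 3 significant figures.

I ≈ 648 lux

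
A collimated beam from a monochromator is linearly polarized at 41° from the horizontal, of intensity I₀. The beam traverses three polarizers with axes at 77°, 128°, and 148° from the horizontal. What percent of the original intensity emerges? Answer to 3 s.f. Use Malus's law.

≈ 22.9%

By Malus's law, I₁ = I₀ cos²(77° − 41°) = I₀ cos²(36°) = 0.6545 I₀.
I₂ = I₁ cos²(128° − 77°) = 0.6545 I₀ · cos²(51°) = 0.2592 I₀.
I₃ = I₂ cos²(148° − 128°) = 0.2592 I₀ · cos²(20°) = 0.2289 I₀.
That is 22.89% of the incident intensity.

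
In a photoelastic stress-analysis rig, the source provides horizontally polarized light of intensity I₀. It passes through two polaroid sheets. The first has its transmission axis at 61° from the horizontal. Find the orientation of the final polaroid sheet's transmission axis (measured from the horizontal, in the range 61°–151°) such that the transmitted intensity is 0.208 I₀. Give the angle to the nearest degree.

θ ≈ 81°

I₁ = I₀ cos²(61° − 0°) = I₀ cos²(61°) = 0.235 I₀.
Need I₂/I₀ = 0.208, so cos²(θ − 61°) = 0.208 / 0.235 = 0.885.
θ − 61° = arccos(√0.885) = 19.8°, giving θ ≈ 61 + 19.8 = 80.8°.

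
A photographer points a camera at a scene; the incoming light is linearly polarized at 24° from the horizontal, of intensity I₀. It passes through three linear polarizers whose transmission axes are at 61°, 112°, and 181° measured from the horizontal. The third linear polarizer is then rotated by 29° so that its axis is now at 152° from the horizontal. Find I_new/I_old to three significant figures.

Before rotation:
I₁ = I₀ cos²(61° − 24°) = I₀ cos²(37°) = 0.6378 I₀.
I₂ = I₁ cos²(112° − 61°) = 0.6378 I₀ · cos²(51°) = 0.2526 I₀.
I₃ = I₂ cos²(181° − 112°) = 0.2526 I₀ · cos²(69°) = 0.03244 I₀.
After rotation:
I₁ = I₀ cos²(61° − 24°) = I₀ cos²(37°) = 0.6378 I₀.
I₂ = I₁ cos²(112° − 61°) = 0.6378 I₀ · cos²(51°) = 0.2526 I₀.
I₃ = I₂ cos²(152° − 112°) = 0.2526 I₀ · cos²(40°) = 0.1482 I₀.
Ratio = 0.1482 / 0.03244 = 4.569.

I_new/I_old ≈ 4.57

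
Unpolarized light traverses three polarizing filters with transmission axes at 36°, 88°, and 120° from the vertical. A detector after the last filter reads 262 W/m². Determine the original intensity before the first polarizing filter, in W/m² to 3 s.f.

I₀ ≈ 1920 W/m²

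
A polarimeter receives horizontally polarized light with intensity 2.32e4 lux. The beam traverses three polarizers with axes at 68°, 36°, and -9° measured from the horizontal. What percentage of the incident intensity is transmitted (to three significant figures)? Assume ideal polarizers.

I₁ = 2.32e4 lux · cos²(68°) = 3256 lux.
I₂ = I₁ · cos²(32°) = 3256 · 0.7192 = 2341 lux.
I₃ = I₂ · cos²(45°) = 2341 · 0.5 = 1171 lux.
That is 5.046% of the incident intensity.

≈ 5.05%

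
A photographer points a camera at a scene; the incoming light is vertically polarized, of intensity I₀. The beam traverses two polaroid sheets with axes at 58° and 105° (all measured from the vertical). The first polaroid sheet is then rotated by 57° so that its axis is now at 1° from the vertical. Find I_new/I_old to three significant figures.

I_new/I_old ≈ 0.448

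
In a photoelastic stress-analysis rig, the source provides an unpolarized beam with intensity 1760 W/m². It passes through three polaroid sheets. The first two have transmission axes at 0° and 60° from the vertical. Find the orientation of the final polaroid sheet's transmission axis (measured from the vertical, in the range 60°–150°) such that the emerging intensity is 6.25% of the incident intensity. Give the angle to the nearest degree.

θ ≈ 105°

Unpolarized light through the first polarizer → I₁ = ½ I₀, now polarized at 0°.
I₂ = I₁ cos²(60° − 0°) = 0.5 I₀ · cos²(60°) = 0.125 I₀.
Need I₃/I₀ = 0.0625, so cos²(θ − 60°) = 0.0625 / 0.125 = 0.5.
θ − 60° = arccos(√0.5) = 45.0°, giving θ ≈ 60 + 45.0 = 105.0°.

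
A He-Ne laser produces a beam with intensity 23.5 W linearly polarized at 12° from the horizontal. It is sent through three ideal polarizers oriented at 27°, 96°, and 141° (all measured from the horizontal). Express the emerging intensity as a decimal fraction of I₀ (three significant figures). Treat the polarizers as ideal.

I₁ = 23.5 W · cos²(15°) = 21.93 W.
I₂ = I₁ · cos²(69°) = 21.93 · 0.1284 = 2.816 W.
I₃ = I₂ · cos²(45°) = 2.816 · 0.5 = 1.408 W.
Transmitted fraction = 0.05991.

I/I₀ ≈ 0.0599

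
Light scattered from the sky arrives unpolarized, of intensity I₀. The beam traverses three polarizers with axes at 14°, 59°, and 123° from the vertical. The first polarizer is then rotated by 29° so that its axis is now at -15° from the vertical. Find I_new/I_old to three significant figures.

I_new/I_old ≈ 0.152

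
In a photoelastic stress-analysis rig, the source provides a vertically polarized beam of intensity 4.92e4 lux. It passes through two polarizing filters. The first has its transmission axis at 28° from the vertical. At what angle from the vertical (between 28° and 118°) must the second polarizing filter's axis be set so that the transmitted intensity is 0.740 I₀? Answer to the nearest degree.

By Malus's law, I₁ = I₀ cos²(28° − 0°) = I₀ cos²(28°) = 0.7796 I₀.
Need I₂/I₀ = 0.74, so cos²(θ − 28°) = 0.74 / 0.7796 = 0.9492.
θ − 28° = arccos(√0.9492) = 13.0°, giving θ ≈ 28 + 13.0 = 41.0°.

θ ≈ 41°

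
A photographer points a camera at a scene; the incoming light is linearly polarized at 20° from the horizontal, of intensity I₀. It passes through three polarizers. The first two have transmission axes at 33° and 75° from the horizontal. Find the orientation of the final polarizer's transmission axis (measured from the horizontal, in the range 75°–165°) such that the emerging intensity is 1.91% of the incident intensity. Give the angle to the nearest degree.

θ ≈ 154°

I₁ = I₀ cos²(33° − 20°) = I₀ cos²(13°) = 0.9494 I₀.
I₂ = I₁ cos²(75° − 33°) = 0.9494 I₀ · cos²(42°) = 0.5243 I₀.
Need I₃/I₀ = 0.0191, so cos²(θ − 75°) = 0.0191 / 0.5243 = 0.03643.
θ − 75° = arccos(√0.03643) = 79.0°, giving θ ≈ 75 + 79.0 = 154.0°.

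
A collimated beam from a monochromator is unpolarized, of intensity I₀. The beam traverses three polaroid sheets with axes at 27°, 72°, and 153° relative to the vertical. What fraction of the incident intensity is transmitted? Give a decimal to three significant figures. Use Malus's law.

Unpolarized light through the first polarizer → I₁ = ½ I₀, now polarized at 27°.
I₂ = I₁ cos²(72° − 27°) = 0.5 I₀ · cos²(45°) = 0.25 I₀.
I₃ = I₂ cos²(153° − 72°) = 0.25 I₀ · cos²(81°) = 0.006118 I₀.
Transmitted fraction = 0.006118.

≈ 0.00612 I₀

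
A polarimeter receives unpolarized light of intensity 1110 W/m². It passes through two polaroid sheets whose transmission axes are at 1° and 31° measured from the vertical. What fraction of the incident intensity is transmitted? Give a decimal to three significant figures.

Unpolarized light through the first polarizer → I₁ = 1110 W/m²/2 = 555 W/m², polarized at 1°.
I₂ = I₁ · cos²(30°) = 555 · 0.75 = 416.3 W/m².
Transmitted fraction = 0.375.

I/I₀ ≈ 0.375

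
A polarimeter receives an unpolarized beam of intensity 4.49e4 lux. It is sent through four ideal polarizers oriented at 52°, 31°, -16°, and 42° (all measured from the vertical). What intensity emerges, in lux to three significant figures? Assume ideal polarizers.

I ≈ 2560 lux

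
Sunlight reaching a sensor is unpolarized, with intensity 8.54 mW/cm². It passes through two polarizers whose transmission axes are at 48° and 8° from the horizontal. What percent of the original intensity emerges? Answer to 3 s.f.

≈ 29.3%

Unpolarized light through the first polarizer → I₁ = 8.54 mW/cm²/2 = 4.27 mW/cm², polarized at 48°.
I₂ = I₁ · cos²(40°) = 4.27 · 0.5868 = 2.506 mW/cm².
That is 29.34% of the incident intensity.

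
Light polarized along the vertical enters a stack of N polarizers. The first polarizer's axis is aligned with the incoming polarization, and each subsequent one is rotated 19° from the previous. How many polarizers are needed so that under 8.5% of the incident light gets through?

First polarizer is aligned with the polarization: full transmission.
Each further stage multiplies by cos²(19°) = 0.894.
After N polarizers: T = 0.894^(N−1). Require T < 0.085 ⇒ N−1 > ln(0.085)/ln(0.894) = 22.00, so N−1 ≥ 23 and N = 24.
Check: N=24 gives T = 0.076 < 0.085; N=23 gives T = 0.08501.

N = 24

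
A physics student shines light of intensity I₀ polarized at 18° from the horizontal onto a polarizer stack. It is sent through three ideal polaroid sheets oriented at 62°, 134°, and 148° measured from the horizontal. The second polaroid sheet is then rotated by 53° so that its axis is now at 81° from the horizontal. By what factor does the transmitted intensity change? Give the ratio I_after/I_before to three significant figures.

Before rotation:
I₁ = I₀ cos²(62° − 18°) = I₀ cos²(44°) = 0.5174 I₀.
I₂ = I₁ cos²(134° − 62°) = 0.5174 I₀ · cos²(72°) = 0.04941 I₀.
I₃ = I₂ cos²(148° − 134°) = 0.04941 I₀ · cos²(14°) = 0.04652 I₀.
After rotation:
I₁ = I₀ cos²(62° − 18°) = I₀ cos²(44°) = 0.5174 I₀.
I₂ = I₁ cos²(81° − 62°) = 0.5174 I₀ · cos²(19°) = 0.4626 I₀.
I₃ = I₂ cos²(148° − 81°) = 0.4626 I₀ · cos²(67°) = 0.07063 I₀.
Ratio = 0.07063 / 0.04652 = 1.518.

I_new/I_old ≈ 1.52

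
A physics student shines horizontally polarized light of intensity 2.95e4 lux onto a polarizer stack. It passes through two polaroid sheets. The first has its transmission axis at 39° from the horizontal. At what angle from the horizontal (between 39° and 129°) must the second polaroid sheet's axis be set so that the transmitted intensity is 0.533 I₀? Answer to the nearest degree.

I₁ = I₀ cos²(39° − 0°) = I₀ cos²(39°) = 0.604 I₀.
Need I₂/I₀ = 0.533, so cos²(θ − 39°) = 0.533 / 0.604 = 0.8825.
θ − 39° = arccos(√0.8825) = 20.0°, giving θ ≈ 39 + 20.0 = 59.0°.

θ ≈ 59°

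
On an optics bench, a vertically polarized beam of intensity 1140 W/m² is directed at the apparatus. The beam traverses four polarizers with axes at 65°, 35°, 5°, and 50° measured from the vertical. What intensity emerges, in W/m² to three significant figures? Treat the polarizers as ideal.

I₁ = 1140 W/m² · cos²(65°) = 203.6 W/m².
I₂ = I₁ · cos²(30°) = 203.6 · 0.75 = 152.7 W/m².
I₃ = I₂ · cos²(30°) = 152.7 · 0.75 = 114.5 W/m².
I₄ = I₃ · cos²(45°) = 114.5 · 0.5 = 57.27 W/m².

I ≈ 57.3 W/m²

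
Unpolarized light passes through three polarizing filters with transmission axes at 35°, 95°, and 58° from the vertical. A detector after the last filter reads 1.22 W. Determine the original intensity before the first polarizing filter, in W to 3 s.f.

I₀ ≈ 15.3 W

Unpolarized light through the first polarizer → I₁ = ½ I₀, now polarized at 35°.
I₂ = I₁ cos²(95° − 35°) = 0.5 I₀ · cos²(60°) = 0.125 I₀.
I₃ = I₂ cos²(58° − 95°) = 0.125 I₀ · cos²(37°) = 0.07973 I₀.
So 1.22 W = 0.07973 I₀, giving I₀ = 1.22/0.07973 = 15.3 W.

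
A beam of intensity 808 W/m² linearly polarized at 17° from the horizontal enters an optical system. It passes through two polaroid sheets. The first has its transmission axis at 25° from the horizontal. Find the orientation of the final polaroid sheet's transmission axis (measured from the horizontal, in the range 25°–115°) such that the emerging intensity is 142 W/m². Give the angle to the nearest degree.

θ ≈ 90°

I₁ = I₀ cos²(25° − 17°) = I₀ cos²(8°) = 0.9806 I₀.
Target fraction: 142 / 808 W/m² = 0.1757 of I₀.
Need I₂/I₀ = 0.1757, so cos²(θ − 25°) = 0.1757 / 0.9806 = 0.1792.
θ − 25° = arccos(√0.1792) = 65.0°, giving θ ≈ 25 + 65.0 = 90.0°.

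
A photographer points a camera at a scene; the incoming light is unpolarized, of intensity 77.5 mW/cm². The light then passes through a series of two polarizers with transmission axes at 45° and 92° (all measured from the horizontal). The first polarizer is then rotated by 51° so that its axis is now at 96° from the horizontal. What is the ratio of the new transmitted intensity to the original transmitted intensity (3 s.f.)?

Before rotation:
Unpolarized light through the first polarizer → I₁ = ½ I₀, now polarized at 45°.
I₂ = I₁ cos²(92° − 45°) = 0.5 I₀ · cos²(47°) = 0.2326 I₀.
After rotation:
Unpolarized light through the first polarizer → I₁ = ½ I₀, now polarized at 96°.
I₂ = I₁ cos²(92° − 96°) = 0.5 I₀ · cos²(4°) = 0.4976 I₀.
Ratio = 0.4976 / 0.2326 = 2.14.

I_new/I_old ≈ 2.14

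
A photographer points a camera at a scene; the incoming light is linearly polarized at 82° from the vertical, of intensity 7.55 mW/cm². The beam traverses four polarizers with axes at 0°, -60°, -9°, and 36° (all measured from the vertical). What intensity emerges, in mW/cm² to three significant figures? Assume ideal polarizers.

I ≈ 0.00724 mW/cm²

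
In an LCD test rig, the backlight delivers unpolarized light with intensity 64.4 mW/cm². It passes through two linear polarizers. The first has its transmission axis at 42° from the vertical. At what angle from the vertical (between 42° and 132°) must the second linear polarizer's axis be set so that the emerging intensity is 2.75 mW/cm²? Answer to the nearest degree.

θ ≈ 115°

Unpolarized light through the first polarizer → I₁ = ½ I₀, now polarized at 42°.
Target fraction: 2.75 / 64.4 mW/cm² = 0.0427 of I₀.
Need I₂/I₀ = 0.0427, so cos²(θ − 42°) = 0.0427 / 0.5 = 0.0854.
θ − 42° = arccos(√0.0854) = 73.0°, giving θ ≈ 42 + 73.0 = 115.0°.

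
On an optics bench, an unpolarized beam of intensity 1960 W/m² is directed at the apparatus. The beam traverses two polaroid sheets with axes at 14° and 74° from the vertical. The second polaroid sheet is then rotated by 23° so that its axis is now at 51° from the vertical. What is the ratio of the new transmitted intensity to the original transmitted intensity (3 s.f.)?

I_new/I_old ≈ 2.55

Before rotation:
Unpolarized light through the first polarizer → I₁ = ½ I₀, now polarized at 14°.
I₂ = I₁ cos²(74° − 14°) = 0.5 I₀ · cos²(60°) = 0.125 I₀.
After rotation:
Unpolarized light through the first polarizer → I₁ = ½ I₀, now polarized at 14°.
I₂ = I₁ cos²(51° − 14°) = 0.5 I₀ · cos²(37°) = 0.3189 I₀.
Ratio = 0.3189 / 0.125 = 2.551.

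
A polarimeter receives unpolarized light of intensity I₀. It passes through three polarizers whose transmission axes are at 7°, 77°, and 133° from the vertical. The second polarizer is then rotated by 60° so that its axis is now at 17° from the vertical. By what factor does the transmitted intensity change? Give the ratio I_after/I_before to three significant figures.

Before rotation:
Unpolarized light through the first polarizer → I₁ = ½ I₀, now polarized at 7°.
I₂ = I₁ cos²(77° − 7°) = 0.5 I₀ · cos²(70°) = 0.05849 I₀.
I₃ = I₂ cos²(133° − 77°) = 0.05849 I₀ · cos²(56°) = 0.01829 I₀.
After rotation:
Unpolarized light through the first polarizer → I₁ = ½ I₀, now polarized at 7°.
I₂ = I₁ cos²(17° − 7°) = 0.5 I₀ · cos²(10°) = 0.4849 I₀.
Angle between axes 2 and 3: 64°. I₃ = 0.4849 I₀ · cos²(64°) = 0.09319 I₀.
Ratio = 0.09319 / 0.01829 = 5.095.

I_new/I_old ≈ 5.10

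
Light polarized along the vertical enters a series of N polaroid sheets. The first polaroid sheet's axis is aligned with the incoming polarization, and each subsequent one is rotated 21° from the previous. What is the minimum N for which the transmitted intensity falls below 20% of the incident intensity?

First polarizer is aligned with the polarization: full transmission.
Each further stage multiplies by cos²(21°) = 0.8716.
After N polarizers: T = 0.8716^(N−1). Require T < 0.20 ⇒ N−1 > ln(0.20)/ln(0.8716) = 11.71, so N−1 ≥ 12 and N = 13.
Check: N=13 gives T = 0.1922 < 0.20; N=12 gives T = 0.2205.

N = 13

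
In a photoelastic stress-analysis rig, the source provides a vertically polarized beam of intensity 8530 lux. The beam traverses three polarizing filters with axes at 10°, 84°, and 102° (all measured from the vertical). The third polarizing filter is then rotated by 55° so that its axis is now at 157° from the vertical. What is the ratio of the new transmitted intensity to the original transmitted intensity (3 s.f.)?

I_new/I_old ≈ 0.0945

Before rotation:
I₁ = I₀ cos²(10° − 0°) = I₀ cos²(10°) = 0.9698 I₀.
I₂ = I₁ cos²(84° − 10°) = 0.9698 I₀ · cos²(74°) = 0.07368 I₀.
I₃ = I₂ cos²(102° − 84°) = 0.07368 I₀ · cos²(18°) = 0.06665 I₀.
After rotation:
I₁ = I₀ cos²(10° − 0°) = I₀ cos²(10°) = 0.9698 I₀.
I₂ = I₁ cos²(84° − 10°) = 0.9698 I₀ · cos²(74°) = 0.07368 I₀.
I₃ = I₂ cos²(157° − 84°) = 0.07368 I₀ · cos²(73°) = 0.006299 I₀.
Ratio = 0.006299 / 0.06665 = 0.09451.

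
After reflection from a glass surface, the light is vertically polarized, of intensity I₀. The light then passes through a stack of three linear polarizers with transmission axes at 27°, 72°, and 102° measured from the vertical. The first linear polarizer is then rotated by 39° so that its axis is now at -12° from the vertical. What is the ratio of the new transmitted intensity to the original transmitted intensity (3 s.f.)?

Before rotation:
By Malus's law, I₁ = I₀ cos²(27° − 0°) = I₀ cos²(27°) = 0.7939 I₀.
I₂ = I₁ cos²(72° − 27°) = 0.7939 I₀ · cos²(45°) = 0.3969 I₀.
I₃ = I₂ cos²(102° − 72°) = 0.3969 I₀ · cos²(30°) = 0.2977 I₀.
After rotation:
I₁ = I₀ cos²(-12° − 0°) = I₀ cos²(12°) = 0.9568 I₀.
I₂ = I₁ cos²(72° + 12°) = 0.9568 I₀ · cos²(84°) = 0.01045 I₀.
I₃ = I₂ cos²(102° − 72°) = 0.01045 I₀ · cos²(30°) = 0.00784 I₀.
Ratio = 0.00784 / 0.2977 = 0.02634.

I_new/I_old ≈ 0.0263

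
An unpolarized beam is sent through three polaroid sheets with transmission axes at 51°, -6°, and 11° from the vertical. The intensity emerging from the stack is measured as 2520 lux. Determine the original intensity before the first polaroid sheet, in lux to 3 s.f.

I₀ ≈ 1.86e4 lux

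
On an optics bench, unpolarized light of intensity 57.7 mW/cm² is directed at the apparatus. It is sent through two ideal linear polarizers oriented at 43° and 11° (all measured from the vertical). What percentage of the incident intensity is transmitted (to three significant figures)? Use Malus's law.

≈ 36.0%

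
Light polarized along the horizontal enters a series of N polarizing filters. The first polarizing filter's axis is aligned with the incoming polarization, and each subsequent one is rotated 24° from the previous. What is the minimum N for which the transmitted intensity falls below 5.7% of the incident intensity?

N = 17

First polarizer is aligned with the polarization: full transmission.
Each further stage multiplies by cos²(24°) = 0.8346.
After N polarizers: T = 0.8346^(N−1). Require T < 0.057 ⇒ N−1 > ln(0.057)/ln(0.8346) = 15.84, so N−1 ≥ 16 and N = 17.
Check: N=17 gives T = 0.05538 < 0.057; N=16 gives T = 0.06636.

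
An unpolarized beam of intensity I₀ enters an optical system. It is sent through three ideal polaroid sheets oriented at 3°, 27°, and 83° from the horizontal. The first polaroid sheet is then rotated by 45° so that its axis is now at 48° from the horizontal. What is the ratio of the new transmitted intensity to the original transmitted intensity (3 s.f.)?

I_new/I_old ≈ 1.04

Before rotation:
Unpolarized light through the first polarizer → I₁ = ½ I₀, now polarized at 3°.
I₂ = I₁ cos²(27° − 3°) = 0.5 I₀ · cos²(24°) = 0.4173 I₀.
I₃ = I₂ cos²(83° − 27°) = 0.4173 I₀ · cos²(56°) = 0.1305 I₀.
After rotation:
Unpolarized light through the first polarizer → I₁ = ½ I₀, now polarized at 48°.
I₂ = I₁ cos²(27° − 48°) = 0.5 I₀ · cos²(21°) = 0.4358 I₀.
I₃ = I₂ cos²(83° − 27°) = 0.4358 I₀ · cos²(56°) = 0.1363 I₀.
Ratio = 0.1363 / 0.1305 = 1.044.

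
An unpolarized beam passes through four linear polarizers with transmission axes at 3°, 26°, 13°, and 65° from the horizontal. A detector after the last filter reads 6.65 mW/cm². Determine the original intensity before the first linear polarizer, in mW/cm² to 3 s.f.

I₀ ≈ 43.6 mW/cm²

Unpolarized light through the first polarizer → I₁ = ½ I₀, now polarized at 3°.
I₂ = I₁ cos²(26° − 3°) = 0.5 I₀ · cos²(23°) = 0.4237 I₀.
I₃ = I₂ cos²(13° − 26°) = 0.4237 I₀ · cos²(13°) = 0.4022 I₀.
I₄ = I₃ cos²(65° − 13°) = 0.4022 I₀ · cos²(52°) = 0.1525 I₀.
So 6.65 mW/cm² = 0.1525 I₀, giving I₀ = 6.65/0.1525 = 43.62 mW/cm².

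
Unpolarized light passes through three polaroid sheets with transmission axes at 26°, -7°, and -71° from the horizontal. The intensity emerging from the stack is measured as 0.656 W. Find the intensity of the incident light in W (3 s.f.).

I₀ ≈ 9.71 W

Unpolarized light through the first polarizer → I₁ = ½ I₀, now polarized at 26°.
I₂ = I₁ cos²(-7° − 26°) = 0.5 I₀ · cos²(33°) = 0.3517 I₀.
I₃ = I₂ cos²(-71° + 7°) = 0.3517 I₀ · cos²(64°) = 0.06758 I₀.
So 0.656 W = 0.06758 I₀, giving I₀ = 0.656/0.06758 = 9.707 W.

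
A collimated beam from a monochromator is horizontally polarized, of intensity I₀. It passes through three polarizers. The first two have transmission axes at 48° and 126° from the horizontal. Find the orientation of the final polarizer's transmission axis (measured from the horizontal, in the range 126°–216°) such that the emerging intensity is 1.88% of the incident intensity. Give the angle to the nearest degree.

I₁ = I₀ cos²(48° − 0°) = I₀ cos²(48°) = 0.4477 I₀.
I₂ = I₁ cos²(126° − 48°) = 0.4477 I₀ · cos²(78°) = 0.01935 I₀.
Need I₃/I₀ = 0.0188, so cos²(θ − 126°) = 0.0188 / 0.01935 = 0.9714.
θ − 126° = arccos(√0.9714) = 9.7°, giving θ ≈ 126 + 9.7 = 135.7°.

θ ≈ 136°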